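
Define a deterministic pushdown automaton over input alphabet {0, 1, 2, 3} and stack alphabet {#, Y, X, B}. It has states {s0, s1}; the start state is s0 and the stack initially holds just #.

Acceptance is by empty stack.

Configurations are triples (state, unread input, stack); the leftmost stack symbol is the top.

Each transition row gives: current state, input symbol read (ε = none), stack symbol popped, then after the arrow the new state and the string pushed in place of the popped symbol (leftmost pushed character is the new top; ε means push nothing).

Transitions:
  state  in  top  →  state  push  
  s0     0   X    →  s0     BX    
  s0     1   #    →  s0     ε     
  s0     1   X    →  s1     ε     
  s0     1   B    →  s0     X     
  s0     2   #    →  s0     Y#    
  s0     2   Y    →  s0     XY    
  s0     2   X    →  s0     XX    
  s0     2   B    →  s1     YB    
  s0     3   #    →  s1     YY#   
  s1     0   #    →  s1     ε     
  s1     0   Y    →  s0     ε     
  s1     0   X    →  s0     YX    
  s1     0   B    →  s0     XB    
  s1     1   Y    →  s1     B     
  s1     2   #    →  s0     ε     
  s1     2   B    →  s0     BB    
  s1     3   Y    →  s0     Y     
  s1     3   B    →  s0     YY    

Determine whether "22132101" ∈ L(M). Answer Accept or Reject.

(s0, 22132101, #) ⊢ (s0, 2132101, Y#) ⊢ (s0, 132101, XY#) ⊢ (s1, 32101, Y#) ⊢ (s0, 2101, Y#) ⊢ (s0, 101, XY#) ⊢ (s1, 01, Y#) ⊢ (s0, 1, #) ⊢ (s0, ε, ε)
All input consumed and the stack is empty.

Accept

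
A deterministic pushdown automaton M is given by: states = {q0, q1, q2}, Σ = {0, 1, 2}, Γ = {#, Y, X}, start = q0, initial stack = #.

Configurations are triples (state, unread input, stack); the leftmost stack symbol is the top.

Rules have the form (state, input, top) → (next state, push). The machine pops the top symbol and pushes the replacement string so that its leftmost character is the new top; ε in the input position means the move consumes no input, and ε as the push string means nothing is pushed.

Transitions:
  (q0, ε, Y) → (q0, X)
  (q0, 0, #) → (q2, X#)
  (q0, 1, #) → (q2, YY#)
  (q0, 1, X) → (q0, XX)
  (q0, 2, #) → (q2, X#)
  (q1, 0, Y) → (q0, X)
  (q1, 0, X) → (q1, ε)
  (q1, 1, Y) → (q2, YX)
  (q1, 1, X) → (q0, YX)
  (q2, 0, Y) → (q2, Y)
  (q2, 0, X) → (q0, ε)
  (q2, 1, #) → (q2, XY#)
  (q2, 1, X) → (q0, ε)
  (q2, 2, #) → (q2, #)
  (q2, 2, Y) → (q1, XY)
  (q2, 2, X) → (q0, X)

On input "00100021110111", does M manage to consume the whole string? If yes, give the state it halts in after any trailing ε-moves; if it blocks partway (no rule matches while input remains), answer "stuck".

(q0, 00100021110111, #)
  read 0, top #: go to q2, push X# → (q2, 0100021110111, X#)
  read 0, top X: go to q0, push ε → (q0, 100021110111, #)
  read 1, top #: go to q2, push YY# → (q2, 00021110111, YY#)
  read 0, top Y: go to q2, push Y → (q2, 0021110111, YY#)
  read 0, top Y: go to q2, push Y → (q2, 021110111, YY#)
  read 0, top Y: go to q2, push Y → (q2, 21110111, YY#)
  read 2, top Y: go to q1, push XY → (q1, 1110111, XYY#)
  read 1, top X: go to q0, push YX → (q0, 110111, YXYY#)
  ε-move, top Y: go to q0, push X → (q0, 110111, XXYY#)
  read 1, top X: go to q0, push XX → (q0, 10111, XXXYY#)
  read 1, top X: go to q0, push XX → (q0, 0111, XXXXYY#)
No transition for (q0, 0, top X); M blocks with input 0111 remaining.

stuck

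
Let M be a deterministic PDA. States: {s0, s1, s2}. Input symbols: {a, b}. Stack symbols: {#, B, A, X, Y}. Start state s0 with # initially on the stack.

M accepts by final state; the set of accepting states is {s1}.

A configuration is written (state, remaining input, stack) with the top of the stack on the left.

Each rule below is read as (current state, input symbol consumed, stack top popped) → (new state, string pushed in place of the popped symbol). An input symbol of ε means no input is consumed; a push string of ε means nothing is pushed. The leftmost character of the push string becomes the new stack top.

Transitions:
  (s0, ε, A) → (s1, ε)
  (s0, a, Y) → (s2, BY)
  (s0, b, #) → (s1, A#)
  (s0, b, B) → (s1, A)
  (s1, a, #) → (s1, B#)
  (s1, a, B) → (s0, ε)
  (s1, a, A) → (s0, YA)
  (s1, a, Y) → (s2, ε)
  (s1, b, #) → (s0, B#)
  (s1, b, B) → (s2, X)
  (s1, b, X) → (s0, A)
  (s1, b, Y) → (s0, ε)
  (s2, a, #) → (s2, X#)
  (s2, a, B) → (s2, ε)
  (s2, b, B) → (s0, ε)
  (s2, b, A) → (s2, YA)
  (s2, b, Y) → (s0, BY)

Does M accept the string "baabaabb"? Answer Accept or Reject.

(s0, baabaabb, #)
  read b, top #: go to s1, push A# → (s1, aabaabb, A#)
  read a, top A: go to s0, push YA → (s0, abaabb, YA#)
  read a, top Y: go to s2, push BY → (s2, baabb, BYA#)
  read b, top B: go to s0, push ε → (s0, aabb, YA#)
  read a, top Y: go to s2, push BY → (s2, abb, BYA#)
  read a, top B: go to s2, push ε → (s2, bb, YA#)
  read b, top Y: go to s0, push BY → (s0, b, BYA#)
  read b, top B: go to s1, push A → (s1, ε, AYA#)
All input consumed; state s1 ∈ F.

Accept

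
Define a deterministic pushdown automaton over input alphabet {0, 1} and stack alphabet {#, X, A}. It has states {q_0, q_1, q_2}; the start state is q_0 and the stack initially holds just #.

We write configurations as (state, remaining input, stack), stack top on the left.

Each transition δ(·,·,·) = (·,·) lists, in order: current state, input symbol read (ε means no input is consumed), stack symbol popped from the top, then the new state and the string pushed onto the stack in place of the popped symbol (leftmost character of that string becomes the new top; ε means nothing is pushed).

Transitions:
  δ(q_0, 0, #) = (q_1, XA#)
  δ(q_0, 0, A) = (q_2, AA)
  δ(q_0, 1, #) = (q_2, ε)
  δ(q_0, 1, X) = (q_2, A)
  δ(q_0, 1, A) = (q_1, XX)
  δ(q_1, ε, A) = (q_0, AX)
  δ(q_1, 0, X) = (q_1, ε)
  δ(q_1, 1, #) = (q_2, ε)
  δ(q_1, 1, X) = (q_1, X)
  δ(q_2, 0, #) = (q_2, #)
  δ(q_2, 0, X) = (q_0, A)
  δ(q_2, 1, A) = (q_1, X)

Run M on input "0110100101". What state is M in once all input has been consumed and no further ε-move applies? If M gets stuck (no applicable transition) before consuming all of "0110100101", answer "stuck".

(q_0, 0110100101, #) ⊢ (q_1, 110100101, XA#) ⊢ (q_1, 10100101, XA#) ⊢ (q_1, 0100101, XA#) ⊢ (q_1, 100101, A#) ⊢ (q_0, 100101, AX#) ⊢ (q_1, 00101, XXX#) ⊢ (q_1, 0101, XX#) ⊢ (q_1, 101, X#) ⊢ (q_1, 01, X#) ⊢ (q_1, 1, #) ⊢ (q_2, ε, ε)
All input consumed; M is in state q_2.

q_2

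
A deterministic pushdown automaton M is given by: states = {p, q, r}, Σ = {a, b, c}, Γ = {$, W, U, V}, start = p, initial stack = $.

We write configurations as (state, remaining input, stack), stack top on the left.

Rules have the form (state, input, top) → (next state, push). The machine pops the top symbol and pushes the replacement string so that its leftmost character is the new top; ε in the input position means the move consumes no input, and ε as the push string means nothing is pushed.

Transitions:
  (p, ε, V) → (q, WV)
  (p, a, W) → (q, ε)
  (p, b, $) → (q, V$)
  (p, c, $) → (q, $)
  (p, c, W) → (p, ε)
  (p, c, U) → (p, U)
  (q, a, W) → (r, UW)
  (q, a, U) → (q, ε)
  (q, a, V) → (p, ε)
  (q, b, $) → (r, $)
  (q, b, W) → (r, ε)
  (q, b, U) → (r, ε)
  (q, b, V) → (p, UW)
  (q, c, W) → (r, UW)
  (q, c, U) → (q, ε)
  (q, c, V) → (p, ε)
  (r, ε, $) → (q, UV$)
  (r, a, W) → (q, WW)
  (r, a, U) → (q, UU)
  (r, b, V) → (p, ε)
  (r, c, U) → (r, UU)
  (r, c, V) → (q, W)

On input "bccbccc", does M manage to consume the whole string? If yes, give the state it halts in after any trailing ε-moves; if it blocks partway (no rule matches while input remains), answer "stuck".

q

(p, bccbccc, $)
  read b, top $: go to q, push V$ → (q, ccbccc, V$)
  read c, top V: go to p, push ε → (p, cbccc, $)
  read c, top $: go to q, push $ → (q, bccc, $)
  read b, top $: go to r, push $ → (r, ccc, $)
  ε-move, top $: go to q, push UV$ → (q, ccc, UV$)
  read c, top U: go to q, push ε → (q, cc, V$)
  read c, top V: go to p, push ε → (p, c, $)
  read c, top $: go to q, push $ → (q, ε, $)
All input consumed; M is in state q.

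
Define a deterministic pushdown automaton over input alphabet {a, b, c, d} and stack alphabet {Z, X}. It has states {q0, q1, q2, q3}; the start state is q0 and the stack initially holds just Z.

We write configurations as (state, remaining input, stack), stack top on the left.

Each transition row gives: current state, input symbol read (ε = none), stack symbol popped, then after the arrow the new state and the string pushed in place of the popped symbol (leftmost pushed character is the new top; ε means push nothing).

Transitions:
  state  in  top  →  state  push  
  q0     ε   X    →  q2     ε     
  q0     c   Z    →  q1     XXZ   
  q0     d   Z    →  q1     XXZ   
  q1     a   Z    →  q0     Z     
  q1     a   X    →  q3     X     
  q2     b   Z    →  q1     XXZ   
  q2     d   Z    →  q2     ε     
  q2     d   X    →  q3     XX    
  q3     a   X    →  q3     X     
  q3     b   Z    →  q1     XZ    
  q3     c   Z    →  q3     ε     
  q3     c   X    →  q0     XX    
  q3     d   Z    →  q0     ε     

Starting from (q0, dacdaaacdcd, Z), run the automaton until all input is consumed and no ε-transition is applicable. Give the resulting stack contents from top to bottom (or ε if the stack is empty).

(q0, dacdaaacdcd, Z) ⊢ (q1, acdaaacdcd, XXZ) ⊢ (q3, cdaaacdcd, XXZ) ⊢ (q0, daaacdcd, XXXZ) ⊢ (q2, daaacdcd, XXZ) ⊢ (q3, aaacdcd, XXXZ) ⊢ (q3, aacdcd, XXXZ) ⊢ (q3, acdcd, XXXZ) ⊢ (q3, cdcd, XXXZ) ⊢ (q0, dcd, XXXXZ) ⊢ (q2, dcd, XXXZ) ⊢ (q3, cd, XXXXZ) ⊢ (q0, d, XXXXXZ) ⊢ (q2, d, XXXXZ) ⊢ (q3, ε, XXXXXZ)
All input consumed in state q3 with stack XXXXXZ.

XXXXXZ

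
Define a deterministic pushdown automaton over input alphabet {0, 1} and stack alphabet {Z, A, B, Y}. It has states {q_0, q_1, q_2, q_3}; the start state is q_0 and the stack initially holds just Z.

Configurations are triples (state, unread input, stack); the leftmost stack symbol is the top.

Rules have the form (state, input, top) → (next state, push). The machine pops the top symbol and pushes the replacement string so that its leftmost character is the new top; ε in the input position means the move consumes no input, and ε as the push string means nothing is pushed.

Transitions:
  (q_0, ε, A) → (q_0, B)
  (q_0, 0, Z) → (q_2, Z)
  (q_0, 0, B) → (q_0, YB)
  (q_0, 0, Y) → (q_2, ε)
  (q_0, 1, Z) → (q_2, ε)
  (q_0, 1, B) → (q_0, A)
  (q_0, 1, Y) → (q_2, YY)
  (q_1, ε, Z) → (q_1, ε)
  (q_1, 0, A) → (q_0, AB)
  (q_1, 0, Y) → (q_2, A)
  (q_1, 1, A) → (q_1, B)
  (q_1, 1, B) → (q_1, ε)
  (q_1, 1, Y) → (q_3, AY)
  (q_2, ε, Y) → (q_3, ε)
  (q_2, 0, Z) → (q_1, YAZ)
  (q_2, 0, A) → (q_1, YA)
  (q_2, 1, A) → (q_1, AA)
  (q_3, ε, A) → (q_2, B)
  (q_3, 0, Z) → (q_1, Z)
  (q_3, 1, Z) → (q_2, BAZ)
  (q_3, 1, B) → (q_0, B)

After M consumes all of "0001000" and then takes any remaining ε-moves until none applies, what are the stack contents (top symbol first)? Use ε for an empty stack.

(q_0, 0001000, Z)
  read 0, top Z: go to q_2, push Z → (q_2, 001000, Z)
  read 0, top Z: go to q_1, push YAZ → (q_1, 01000, YAZ)
  read 0, top Y: go to q_2, push A → (q_2, 1000, AAZ)
  read 1, top A: go to q_1, push AA → (q_1, 000, AAAZ)
  read 0, top A: go to q_0, push AB → (q_0, 00, ABAAZ)
  ε-move, top A: go to q_0, push B → (q_0, 00, BBAAZ)
  read 0, top B: go to q_0, push YB → (q_0, 0, YBBAAZ)
  read 0, top Y: go to q_2, push ε → (q_2, ε, BBAAZ)
All input consumed in state q_2 with stack BBAAZ.

BBAAZ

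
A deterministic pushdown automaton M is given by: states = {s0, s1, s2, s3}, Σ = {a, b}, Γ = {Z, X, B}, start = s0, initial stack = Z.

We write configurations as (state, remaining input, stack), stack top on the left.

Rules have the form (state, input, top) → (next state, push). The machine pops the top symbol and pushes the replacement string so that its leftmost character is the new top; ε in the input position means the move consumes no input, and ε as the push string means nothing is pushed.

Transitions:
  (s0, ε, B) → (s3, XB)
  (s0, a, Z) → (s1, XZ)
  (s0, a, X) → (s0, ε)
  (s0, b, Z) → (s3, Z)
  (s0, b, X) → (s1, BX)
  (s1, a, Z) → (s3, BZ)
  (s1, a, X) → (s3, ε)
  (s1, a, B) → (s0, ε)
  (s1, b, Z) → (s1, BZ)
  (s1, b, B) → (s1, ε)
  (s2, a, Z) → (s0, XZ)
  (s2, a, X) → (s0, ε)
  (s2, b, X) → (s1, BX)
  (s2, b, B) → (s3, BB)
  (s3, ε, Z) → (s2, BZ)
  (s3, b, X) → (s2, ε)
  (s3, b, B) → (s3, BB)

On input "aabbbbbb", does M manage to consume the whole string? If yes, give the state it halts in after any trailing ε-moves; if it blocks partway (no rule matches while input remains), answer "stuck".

(s0, aabbbbbb, Z)
  read a, top Z: go to s1, push XZ → (s1, abbbbbb, XZ)
  read a, top X: go to s3, push ε → (s3, bbbbbb, Z)
  ε-move, top Z: go to s2, push BZ → (s2, bbbbbb, BZ)
  read b, top B: go to s3, push BB → (s3, bbbbb, BBZ)
  read b, top B: go to s3, push BB → (s3, bbbb, BBBZ)
  read b, top B: go to s3, push BB → (s3, bbb, BBBBZ)
  read b, top B: go to s3, push BB → (s3, bb, BBBBBZ)
  read b, top B: go to s3, push BB → (s3, b, BBBBBBZ)
  read b, top B: go to s3, push BB → (s3, ε, BBBBBBBZ)
All input consumed; M is in state s3.

s3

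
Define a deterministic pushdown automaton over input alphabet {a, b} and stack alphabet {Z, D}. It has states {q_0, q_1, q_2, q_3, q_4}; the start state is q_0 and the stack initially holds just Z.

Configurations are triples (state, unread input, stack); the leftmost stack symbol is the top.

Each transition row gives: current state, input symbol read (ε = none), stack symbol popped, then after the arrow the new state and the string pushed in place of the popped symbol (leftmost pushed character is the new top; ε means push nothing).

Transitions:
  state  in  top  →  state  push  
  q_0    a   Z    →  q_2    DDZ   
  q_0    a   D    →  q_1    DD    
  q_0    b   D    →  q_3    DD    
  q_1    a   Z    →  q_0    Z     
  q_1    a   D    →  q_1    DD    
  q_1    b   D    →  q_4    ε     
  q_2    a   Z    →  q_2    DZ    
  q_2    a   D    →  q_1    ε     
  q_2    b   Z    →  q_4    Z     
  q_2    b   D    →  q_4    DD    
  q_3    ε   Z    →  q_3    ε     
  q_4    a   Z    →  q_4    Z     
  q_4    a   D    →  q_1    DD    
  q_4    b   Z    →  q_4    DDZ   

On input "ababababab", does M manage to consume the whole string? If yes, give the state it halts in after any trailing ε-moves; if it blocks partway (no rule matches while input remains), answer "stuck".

q_4

(q_0, ababababab, Z)
  read a, top Z: go to q_2, push DDZ → (q_2, babababab, DDZ)
  read b, top D: go to q_4, push DD → (q_4, abababab, DDDZ)
  read a, top D: go to q_1, push DD → (q_1, bababab, DDDDZ)
  read b, top D: go to q_4, push ε → (q_4, ababab, DDDZ)
  read a, top D: go to q_1, push DD → (q_1, babab, DDDDZ)
  read b, top D: go to q_4, push ε → (q_4, abab, DDDZ)
  read a, top D: go to q_1, push DD → (q_1, bab, DDDDZ)
  read b, top D: go to q_4, push ε → (q_4, ab, DDDZ)
  read a, top D: go to q_1, push DD → (q_1, b, DDDDZ)
  read b, top D: go to q_4, push ε → (q_4, ε, DDDZ)
All input consumed; M is in state q_4.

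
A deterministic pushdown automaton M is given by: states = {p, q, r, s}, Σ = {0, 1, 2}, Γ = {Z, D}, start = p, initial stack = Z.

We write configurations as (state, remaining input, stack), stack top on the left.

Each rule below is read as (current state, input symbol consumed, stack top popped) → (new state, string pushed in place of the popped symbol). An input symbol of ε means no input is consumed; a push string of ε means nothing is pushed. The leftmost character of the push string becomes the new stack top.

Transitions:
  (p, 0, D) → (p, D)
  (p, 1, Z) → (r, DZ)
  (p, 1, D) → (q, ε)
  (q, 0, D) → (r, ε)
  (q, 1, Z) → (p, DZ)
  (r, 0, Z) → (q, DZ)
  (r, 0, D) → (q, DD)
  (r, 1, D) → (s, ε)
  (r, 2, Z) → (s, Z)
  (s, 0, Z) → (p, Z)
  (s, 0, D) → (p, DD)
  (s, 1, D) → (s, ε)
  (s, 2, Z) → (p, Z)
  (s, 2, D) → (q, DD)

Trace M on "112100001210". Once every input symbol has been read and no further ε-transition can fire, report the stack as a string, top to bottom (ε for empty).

DDZ

(p, 112100001210, Z)
  read 1, top Z: go to r, push DZ → (r, 12100001210, DZ)
  read 1, top D: go to s, push ε → (s, 2100001210, Z)
  read 2, top Z: go to p, push Z → (p, 100001210, Z)
  read 1, top Z: go to r, push DZ → (r, 00001210, DZ)
  read 0, top D: go to q, push DD → (q, 0001210, DDZ)
  read 0, top D: go to r, push ε → (r, 001210, DZ)
  read 0, top D: go to q, push DD → (q, 01210, DDZ)
  read 0, top D: go to r, push ε → (r, 1210, DZ)
  read 1, top D: go to s, push ε → (s, 210, Z)
  read 2, top Z: go to p, push Z → (p, 10, Z)
  read 1, top Z: go to r, push DZ → (r, 0, DZ)
  read 0, top D: go to q, push DD → (q, ε, DDZ)
All input consumed in state q with stack DDZ.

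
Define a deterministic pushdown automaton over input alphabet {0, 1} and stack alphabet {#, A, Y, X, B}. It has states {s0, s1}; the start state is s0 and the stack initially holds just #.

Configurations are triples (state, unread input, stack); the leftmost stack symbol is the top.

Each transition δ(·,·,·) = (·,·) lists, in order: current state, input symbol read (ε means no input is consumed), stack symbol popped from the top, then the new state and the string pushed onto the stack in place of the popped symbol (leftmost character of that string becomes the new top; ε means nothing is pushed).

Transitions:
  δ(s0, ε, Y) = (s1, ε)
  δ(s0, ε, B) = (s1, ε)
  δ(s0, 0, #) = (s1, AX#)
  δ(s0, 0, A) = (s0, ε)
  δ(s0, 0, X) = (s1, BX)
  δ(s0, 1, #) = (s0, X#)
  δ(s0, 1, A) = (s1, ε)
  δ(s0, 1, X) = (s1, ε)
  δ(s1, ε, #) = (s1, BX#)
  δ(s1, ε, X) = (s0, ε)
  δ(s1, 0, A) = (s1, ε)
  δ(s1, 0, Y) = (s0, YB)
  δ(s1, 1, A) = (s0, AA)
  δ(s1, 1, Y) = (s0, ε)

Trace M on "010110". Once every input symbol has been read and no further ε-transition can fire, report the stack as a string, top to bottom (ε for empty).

(s0, 010110, #)
  read 0, top #: go to s1, push AX# → (s1, 10110, AX#)
  read 1, top A: go to s0, push AA → (s0, 0110, AAX#)
  read 0, top A: go to s0, push ε → (s0, 110, AX#)
  read 1, top A: go to s1, push ε → (s1, 10, X#)
  ε-move, top X: go to s0, push ε → (s0, 10, #)
  read 1, top #: go to s0, push X# → (s0, 0, X#)
  read 0, top X: go to s1, push BX → (s1, ε, BX#)
All input consumed in state s1 with stack BX#.

BX#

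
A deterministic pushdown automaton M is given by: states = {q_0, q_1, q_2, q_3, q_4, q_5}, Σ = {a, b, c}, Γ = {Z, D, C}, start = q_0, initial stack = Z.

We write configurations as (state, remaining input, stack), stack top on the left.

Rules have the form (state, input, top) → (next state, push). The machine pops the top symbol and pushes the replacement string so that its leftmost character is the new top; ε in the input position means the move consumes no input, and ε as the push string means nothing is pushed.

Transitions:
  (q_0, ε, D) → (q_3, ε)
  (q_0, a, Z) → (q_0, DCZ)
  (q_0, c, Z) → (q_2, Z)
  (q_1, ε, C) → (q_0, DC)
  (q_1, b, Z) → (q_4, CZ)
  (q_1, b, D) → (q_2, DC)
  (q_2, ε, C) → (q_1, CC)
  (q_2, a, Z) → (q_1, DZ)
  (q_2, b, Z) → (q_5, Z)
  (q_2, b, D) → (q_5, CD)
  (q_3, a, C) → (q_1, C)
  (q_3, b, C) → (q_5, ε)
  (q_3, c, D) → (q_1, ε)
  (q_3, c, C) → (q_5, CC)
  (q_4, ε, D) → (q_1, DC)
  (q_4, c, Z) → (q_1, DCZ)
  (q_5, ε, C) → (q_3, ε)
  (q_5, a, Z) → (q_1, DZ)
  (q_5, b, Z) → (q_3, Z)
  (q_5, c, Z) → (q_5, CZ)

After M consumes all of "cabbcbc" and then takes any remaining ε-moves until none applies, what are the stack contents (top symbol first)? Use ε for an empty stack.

Z

(q_0, cabbcbc, Z) ⊢ (q_2, abbcbc, Z) ⊢ (q_1, bbcbc, DZ) ⊢ (q_2, bcbc, DCZ) ⊢ (q_5, cbc, CDCZ) ⊢ (q_3, cbc, DCZ) ⊢ (q_1, bc, CZ) ⊢ (q_0, bc, DCZ) ⊢ (q_3, bc, CZ) ⊢ (q_5, c, Z) ⊢ (q_5, ε, CZ) ⊢ (q_3, ε, Z)
All input consumed in state q_3 with stack Z.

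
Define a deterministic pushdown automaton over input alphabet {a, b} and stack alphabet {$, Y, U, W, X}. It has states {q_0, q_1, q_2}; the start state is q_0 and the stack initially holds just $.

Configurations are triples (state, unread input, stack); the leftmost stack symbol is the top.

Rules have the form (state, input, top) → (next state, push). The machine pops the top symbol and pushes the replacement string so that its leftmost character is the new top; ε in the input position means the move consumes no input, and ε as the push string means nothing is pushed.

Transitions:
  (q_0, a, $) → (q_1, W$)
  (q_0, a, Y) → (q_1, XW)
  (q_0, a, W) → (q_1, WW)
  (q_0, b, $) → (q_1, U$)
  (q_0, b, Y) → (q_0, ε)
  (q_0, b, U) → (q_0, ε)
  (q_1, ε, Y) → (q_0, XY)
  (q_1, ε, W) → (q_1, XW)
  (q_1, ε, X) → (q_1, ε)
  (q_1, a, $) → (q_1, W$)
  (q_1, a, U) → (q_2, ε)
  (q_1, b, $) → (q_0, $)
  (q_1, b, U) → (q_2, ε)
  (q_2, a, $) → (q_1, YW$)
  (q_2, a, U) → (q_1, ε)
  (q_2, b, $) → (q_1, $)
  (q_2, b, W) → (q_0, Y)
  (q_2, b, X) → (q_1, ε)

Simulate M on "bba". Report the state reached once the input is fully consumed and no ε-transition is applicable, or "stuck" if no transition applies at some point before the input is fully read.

q_0

(q_0, bba, $) ⊢ (q_1, ba, U$) ⊢ (q_2, a, $) ⊢ (q_1, ε, YW$) ⊢ (q_0, ε, XYW$)
All input consumed; M is in state q_0.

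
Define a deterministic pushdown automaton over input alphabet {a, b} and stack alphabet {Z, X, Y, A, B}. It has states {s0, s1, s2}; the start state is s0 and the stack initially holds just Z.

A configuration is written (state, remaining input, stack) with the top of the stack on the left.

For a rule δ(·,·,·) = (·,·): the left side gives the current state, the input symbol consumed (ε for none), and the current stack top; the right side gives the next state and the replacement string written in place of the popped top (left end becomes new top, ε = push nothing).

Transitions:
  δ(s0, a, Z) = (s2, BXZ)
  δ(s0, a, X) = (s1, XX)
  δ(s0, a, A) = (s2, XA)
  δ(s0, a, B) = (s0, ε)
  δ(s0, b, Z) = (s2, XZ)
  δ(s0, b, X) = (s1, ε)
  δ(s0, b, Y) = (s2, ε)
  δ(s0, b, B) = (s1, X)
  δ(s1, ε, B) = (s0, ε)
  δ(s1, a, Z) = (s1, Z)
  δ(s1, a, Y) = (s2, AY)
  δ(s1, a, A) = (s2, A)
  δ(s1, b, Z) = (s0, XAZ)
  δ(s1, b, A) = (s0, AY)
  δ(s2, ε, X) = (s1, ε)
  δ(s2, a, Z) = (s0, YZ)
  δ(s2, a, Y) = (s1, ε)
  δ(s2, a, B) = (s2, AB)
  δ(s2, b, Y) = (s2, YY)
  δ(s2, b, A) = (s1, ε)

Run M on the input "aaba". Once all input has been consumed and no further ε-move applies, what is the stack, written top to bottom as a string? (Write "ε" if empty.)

(s0, aaba, Z)
  read a, top Z: go to s2, push BXZ → (s2, aba, BXZ)
  read a, top B: go to s2, push AB → (s2, ba, ABXZ)
  read b, top A: go to s1, push ε → (s1, a, BXZ)
  ε-move, top B: go to s0, push ε → (s0, a, XZ)
  read a, top X: go to s1, push XX → (s1, ε, XXZ)
All input consumed in state s1 with stack XXZ.

XXZ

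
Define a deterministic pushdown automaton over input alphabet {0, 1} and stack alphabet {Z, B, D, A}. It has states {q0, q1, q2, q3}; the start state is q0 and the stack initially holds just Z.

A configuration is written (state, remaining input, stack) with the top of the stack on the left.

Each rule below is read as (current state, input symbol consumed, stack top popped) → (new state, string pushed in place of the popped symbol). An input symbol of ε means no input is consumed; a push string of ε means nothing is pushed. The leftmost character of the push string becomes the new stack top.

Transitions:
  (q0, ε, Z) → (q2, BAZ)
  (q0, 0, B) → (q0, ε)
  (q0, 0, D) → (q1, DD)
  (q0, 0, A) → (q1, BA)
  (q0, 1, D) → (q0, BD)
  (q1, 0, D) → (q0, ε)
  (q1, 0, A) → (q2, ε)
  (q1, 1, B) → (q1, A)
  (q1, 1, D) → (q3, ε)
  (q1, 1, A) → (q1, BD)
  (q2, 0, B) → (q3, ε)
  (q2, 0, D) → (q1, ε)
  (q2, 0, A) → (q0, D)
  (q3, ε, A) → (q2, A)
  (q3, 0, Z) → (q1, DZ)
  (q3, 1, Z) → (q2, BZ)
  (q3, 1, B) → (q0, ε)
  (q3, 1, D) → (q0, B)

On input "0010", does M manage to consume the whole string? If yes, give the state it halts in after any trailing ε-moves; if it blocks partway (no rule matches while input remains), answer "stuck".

(q0, 0010, Z)
  ε-move, top Z: go to q2, push BAZ → (q2, 0010, BAZ)
  read 0, top B: go to q3, push ε → (q3, 010, AZ)
  ε-move, top A: go to q2, push A → (q2, 010, AZ)
  read 0, top A: go to q0, push D → (q0, 10, DZ)
  read 1, top D: go to q0, push BD → (q0, 0, BDZ)
  read 0, top B: go to q0, push ε → (q0, ε, DZ)
All input consumed; M is in state q0.

q0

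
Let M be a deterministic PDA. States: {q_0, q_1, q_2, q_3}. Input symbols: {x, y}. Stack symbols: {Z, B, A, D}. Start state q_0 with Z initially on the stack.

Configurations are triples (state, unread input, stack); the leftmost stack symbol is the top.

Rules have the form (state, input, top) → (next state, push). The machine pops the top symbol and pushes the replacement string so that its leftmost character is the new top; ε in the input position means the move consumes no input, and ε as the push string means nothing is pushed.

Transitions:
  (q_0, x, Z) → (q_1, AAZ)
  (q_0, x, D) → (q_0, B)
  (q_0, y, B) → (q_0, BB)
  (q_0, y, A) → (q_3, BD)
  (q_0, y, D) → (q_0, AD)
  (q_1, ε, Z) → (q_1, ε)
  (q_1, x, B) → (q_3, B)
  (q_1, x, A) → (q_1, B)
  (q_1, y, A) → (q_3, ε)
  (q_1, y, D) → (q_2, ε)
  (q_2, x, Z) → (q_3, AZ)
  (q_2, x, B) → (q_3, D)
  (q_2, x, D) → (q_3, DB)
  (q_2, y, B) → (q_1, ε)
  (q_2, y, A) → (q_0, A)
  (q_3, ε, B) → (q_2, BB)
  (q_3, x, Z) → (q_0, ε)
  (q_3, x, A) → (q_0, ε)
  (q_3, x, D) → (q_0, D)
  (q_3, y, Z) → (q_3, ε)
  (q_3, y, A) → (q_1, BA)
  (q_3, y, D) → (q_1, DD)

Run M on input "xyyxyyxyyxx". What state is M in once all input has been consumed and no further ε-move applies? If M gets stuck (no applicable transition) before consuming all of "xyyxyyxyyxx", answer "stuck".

stuck

(q_0, xyyxyyxyyxx, Z)
  read x, top Z: go to q_1, push AAZ → (q_1, yyxyyxyyxx, AAZ)
  read y, top A: go to q_3, push ε → (q_3, yxyyxyyxx, AZ)
  read y, top A: go to q_1, push BA → (q_1, xyyxyyxx, BAZ)
  read x, top B: go to q_3, push B → (q_3, yyxyyxx, BAZ)
  ε-move, top B: go to q_2, push BB → (q_2, yyxyyxx, BBAZ)
  read y, top B: go to q_1, push ε → (q_1, yxyyxx, BAZ)
No transition for (q_1, y, top B); M blocks with input yxyyxx remaining.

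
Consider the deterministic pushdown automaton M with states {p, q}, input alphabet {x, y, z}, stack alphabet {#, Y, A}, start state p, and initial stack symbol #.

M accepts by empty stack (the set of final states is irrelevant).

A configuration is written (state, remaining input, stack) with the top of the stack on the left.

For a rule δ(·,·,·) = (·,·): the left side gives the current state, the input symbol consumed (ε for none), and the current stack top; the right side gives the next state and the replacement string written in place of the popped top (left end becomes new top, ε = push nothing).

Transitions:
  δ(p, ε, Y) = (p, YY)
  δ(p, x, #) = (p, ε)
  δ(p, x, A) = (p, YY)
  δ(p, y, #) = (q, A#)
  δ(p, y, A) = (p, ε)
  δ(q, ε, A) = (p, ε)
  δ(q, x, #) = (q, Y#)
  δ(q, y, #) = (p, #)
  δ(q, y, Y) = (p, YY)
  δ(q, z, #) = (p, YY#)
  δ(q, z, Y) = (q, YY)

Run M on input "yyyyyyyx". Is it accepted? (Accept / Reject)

(p, yyyyyyyx, #)
  read y, top #: go to q, push A# → (q, yyyyyyx, A#)
  ε-move, top A: go to p, push ε → (p, yyyyyyx, #)
  read y, top #: go to q, push A# → (q, yyyyyx, A#)
  ε-move, top A: go to p, push ε → (p, yyyyyx, #)
  read y, top #: go to q, push A# → (q, yyyyx, A#)
  ε-move, top A: go to p, push ε → (p, yyyyx, #)
  read y, top #: go to q, push A# → (q, yyyx, A#)
  ε-move, top A: go to p, push ε → (p, yyyx, #)
  read y, top #: go to q, push A# → (q, yyx, A#)
  ε-move, top A: go to p, push ε → (p, yyx, #)
  read y, top #: go to q, push A# → (q, yx, A#)
  ε-move, top A: go to p, push ε → (p, yx, #)
  read y, top #: go to q, push A# → (q, x, A#)
  ε-move, top A: go to p, push ε → (p, x, #)
  read x, top #: go to p, push ε → (p, ε, ε)
All input consumed and the stack is empty.

Accept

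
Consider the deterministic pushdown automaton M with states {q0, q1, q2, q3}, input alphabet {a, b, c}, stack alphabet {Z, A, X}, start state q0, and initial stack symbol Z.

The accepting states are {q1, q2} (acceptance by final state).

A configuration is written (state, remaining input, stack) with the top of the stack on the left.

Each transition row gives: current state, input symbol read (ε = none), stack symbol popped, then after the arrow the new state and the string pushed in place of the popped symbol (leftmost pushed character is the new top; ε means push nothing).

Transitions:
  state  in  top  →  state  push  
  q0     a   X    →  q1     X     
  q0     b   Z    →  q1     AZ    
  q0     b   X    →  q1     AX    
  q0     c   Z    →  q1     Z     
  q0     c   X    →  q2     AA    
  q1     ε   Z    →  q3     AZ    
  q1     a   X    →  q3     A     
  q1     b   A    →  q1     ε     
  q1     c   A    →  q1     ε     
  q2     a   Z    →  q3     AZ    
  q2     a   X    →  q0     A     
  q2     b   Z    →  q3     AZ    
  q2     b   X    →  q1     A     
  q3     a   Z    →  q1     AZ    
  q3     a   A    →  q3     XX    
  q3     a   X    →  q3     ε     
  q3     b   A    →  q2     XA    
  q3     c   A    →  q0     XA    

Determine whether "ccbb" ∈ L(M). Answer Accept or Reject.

Accept

(q0, ccbb, Z)
  read c, top Z: go to q1, push Z → (q1, cbb, Z)
  ε-move, top Z: go to q3, push AZ → (q3, cbb, AZ)
  read c, top A: go to q0, push XA → (q0, bb, XAZ)
  read b, top X: go to q1, push AX → (q1, b, AXAZ)
  read b, top A: go to q1, push ε → (q1, ε, XAZ)
All input consumed; state q1 ∈ F.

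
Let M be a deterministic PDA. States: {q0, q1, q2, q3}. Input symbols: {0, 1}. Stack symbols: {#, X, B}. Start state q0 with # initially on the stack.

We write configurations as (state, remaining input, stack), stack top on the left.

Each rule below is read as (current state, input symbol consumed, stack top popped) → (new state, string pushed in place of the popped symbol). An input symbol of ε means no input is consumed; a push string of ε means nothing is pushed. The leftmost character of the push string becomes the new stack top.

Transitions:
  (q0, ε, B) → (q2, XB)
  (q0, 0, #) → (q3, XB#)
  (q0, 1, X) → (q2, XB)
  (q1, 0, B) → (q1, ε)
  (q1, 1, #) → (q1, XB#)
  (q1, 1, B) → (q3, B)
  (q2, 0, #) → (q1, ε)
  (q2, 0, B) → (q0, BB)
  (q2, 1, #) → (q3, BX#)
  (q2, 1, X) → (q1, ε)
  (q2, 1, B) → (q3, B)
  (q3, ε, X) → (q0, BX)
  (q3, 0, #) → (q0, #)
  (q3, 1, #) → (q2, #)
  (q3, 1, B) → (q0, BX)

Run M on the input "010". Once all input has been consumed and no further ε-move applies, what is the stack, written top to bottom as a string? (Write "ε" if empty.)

XB#

(q0, 010, #)
  read 0, top #: go to q3, push XB# → (q3, 10, XB#)
  ε-move, top X: go to q0, push BX → (q0, 10, BXB#)
  ε-move, top B: go to q2, push XB → (q2, 10, XBXB#)
  read 1, top X: go to q1, push ε → (q1, 0, BXB#)
  read 0, top B: go to q1, push ε → (q1, ε, XB#)
All input consumed in state q1 with stack XB#.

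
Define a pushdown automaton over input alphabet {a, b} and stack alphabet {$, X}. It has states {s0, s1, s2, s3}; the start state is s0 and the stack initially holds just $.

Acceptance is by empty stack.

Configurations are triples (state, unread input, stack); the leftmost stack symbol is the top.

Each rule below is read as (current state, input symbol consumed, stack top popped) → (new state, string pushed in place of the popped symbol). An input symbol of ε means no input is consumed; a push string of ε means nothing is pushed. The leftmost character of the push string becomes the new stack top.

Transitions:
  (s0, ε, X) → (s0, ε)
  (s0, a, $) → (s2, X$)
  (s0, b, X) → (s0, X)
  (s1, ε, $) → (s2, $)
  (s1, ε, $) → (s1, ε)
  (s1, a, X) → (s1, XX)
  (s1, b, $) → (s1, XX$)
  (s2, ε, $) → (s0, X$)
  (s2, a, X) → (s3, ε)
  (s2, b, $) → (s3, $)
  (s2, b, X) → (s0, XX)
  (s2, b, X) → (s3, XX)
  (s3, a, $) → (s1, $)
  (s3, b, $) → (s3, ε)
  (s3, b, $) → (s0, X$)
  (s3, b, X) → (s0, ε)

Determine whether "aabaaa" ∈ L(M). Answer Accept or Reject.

Accept

One accepting computation: (s0, aabaaa, $) ⊢ (s2, abaaa, X$) ⊢ (s3, baaa, $) ⊢ (s0, aaa, X$) ⊢ (s0, aaa, $) ⊢ (s2, aa, X$) ⊢ (s3, a, $) ⊢ (s1, ε, $) ⊢ (s1, ε, ε)
All input consumed and the stack is empty.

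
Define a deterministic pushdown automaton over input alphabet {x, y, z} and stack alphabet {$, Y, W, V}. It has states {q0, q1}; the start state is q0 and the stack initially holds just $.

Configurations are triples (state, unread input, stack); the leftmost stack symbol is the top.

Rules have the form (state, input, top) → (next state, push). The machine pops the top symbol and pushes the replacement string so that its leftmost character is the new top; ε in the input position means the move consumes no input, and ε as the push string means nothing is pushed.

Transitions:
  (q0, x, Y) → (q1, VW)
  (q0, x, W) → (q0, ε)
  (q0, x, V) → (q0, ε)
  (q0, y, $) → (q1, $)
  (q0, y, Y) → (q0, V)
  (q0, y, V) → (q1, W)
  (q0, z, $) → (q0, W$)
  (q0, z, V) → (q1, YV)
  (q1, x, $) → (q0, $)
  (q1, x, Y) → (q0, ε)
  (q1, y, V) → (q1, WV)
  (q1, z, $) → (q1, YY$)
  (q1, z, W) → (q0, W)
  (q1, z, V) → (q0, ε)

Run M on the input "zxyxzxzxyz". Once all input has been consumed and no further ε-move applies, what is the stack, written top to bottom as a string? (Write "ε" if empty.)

YY$

(q0, zxyxzxzxyz, $) ⊢ (q0, xyxzxzxyz, W$) ⊢ (q0, yxzxzxyz, $) ⊢ (q1, xzxzxyz, $) ⊢ (q0, zxzxyz, $) ⊢ (q0, xzxyz, W$) ⊢ (q0, zxyz, $) ⊢ (q0, xyz, W$) ⊢ (q0, yz, $) ⊢ (q1, z, $) ⊢ (q1, ε, YY$)
All input consumed in state q1 with stack YY$.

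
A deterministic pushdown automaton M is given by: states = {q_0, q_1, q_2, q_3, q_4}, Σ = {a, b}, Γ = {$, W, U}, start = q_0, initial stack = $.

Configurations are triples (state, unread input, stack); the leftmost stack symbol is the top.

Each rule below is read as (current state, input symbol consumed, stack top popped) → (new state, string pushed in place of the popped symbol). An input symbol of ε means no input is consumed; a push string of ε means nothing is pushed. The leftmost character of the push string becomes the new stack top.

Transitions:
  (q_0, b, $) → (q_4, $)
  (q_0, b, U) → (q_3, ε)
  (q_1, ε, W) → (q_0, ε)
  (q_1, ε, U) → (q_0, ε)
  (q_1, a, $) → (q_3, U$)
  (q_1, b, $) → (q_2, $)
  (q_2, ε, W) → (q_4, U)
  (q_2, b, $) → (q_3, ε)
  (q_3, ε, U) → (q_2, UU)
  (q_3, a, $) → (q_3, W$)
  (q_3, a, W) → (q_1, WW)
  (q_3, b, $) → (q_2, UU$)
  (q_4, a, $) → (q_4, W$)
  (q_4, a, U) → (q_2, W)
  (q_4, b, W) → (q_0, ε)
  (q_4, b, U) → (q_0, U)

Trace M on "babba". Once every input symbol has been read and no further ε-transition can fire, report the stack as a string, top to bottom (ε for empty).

W$

(q_0, babba, $)
  read b, top $: go to q_4, push $ → (q_4, abba, $)
  read a, top $: go to q_4, push W$ → (q_4, bba, W$)
  read b, top W: go to q_0, push ε → (q_0, ba, $)
  read b, top $: go to q_4, push $ → (q_4, a, $)
  read a, top $: go to q_4, push W$ → (q_4, ε, W$)
All input consumed in state q_4 with stack W$.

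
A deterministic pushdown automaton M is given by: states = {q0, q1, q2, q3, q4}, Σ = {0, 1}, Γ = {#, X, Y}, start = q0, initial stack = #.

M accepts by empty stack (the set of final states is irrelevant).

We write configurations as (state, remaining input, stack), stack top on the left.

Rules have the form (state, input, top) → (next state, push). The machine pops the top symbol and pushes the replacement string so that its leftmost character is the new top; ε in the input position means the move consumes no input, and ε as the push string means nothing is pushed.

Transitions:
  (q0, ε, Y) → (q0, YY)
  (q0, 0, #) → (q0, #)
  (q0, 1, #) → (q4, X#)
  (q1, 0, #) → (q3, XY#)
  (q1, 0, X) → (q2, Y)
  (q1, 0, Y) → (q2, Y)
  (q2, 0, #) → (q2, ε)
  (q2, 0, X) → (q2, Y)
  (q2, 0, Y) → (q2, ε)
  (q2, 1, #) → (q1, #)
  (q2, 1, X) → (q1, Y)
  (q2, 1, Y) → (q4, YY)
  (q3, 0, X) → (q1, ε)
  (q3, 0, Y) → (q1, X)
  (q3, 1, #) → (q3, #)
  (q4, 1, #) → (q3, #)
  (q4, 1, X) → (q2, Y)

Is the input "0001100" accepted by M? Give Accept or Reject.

(q0, 0001100, #) ⊢ (q0, 001100, #) ⊢ (q0, 01100, #) ⊢ (q0, 1100, #) ⊢ (q4, 100, X#) ⊢ (q2, 00, Y#) ⊢ (q2, 0, #) ⊢ (q2, ε, ε)
All input consumed and the stack is empty.

Accept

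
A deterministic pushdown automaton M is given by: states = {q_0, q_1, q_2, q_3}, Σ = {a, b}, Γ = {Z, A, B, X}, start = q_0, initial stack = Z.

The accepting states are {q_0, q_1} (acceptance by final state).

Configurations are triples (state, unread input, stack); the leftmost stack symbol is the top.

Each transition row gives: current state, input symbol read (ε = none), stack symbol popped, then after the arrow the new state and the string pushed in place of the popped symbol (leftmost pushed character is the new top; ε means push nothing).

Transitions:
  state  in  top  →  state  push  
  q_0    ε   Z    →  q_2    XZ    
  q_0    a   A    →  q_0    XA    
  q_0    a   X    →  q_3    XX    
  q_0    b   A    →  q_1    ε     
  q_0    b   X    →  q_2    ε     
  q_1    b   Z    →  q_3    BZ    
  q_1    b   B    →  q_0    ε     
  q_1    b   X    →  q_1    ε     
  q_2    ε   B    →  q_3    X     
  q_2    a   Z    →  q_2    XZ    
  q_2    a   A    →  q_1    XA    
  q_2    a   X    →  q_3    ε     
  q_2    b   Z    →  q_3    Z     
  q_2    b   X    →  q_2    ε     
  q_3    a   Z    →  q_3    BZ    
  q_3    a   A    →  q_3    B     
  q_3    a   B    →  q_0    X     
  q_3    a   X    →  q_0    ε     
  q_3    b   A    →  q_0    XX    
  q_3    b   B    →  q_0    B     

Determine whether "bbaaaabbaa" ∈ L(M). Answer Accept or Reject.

Accept

(q_0, bbaaaabbaa, Z) ⊢ (q_2, bbaaaabbaa, XZ) ⊢ (q_2, baaaabbaa, Z) ⊢ (q_3, aaaabbaa, Z) ⊢ (q_3, aaabbaa, BZ) ⊢ (q_0, aabbaa, XZ) ⊢ (q_3, abbaa, XXZ) ⊢ (q_0, bbaa, XZ) ⊢ (q_2, baa, Z) ⊢ (q_3, aa, Z) ⊢ (q_3, a, BZ) ⊢ (q_0, ε, XZ)
All input consumed; state q_0 ∈ F.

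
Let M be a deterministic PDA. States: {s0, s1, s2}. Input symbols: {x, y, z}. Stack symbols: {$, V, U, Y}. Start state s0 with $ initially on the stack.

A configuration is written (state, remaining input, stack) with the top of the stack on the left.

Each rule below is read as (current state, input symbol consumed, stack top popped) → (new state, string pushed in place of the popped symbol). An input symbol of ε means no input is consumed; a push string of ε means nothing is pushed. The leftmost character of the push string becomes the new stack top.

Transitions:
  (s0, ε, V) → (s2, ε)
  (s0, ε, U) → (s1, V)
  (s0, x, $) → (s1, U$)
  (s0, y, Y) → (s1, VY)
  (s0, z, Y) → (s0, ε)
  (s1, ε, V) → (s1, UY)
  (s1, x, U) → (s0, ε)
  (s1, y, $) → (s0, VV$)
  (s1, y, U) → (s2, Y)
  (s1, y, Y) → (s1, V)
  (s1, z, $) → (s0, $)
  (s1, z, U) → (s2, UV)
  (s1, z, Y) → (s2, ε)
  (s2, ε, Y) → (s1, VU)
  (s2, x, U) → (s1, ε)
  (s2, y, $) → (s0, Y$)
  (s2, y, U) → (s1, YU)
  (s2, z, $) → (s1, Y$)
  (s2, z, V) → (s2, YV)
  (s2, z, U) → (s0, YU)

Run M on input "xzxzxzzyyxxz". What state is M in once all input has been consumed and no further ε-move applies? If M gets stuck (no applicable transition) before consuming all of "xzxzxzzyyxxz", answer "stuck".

stuck

(s0, xzxzxzzyyxxz, $)
  read x, top $: go to s1, push U$ → (s1, zxzxzzyyxxz, U$)
  read z, top U: go to s2, push UV → (s2, xzxzzyyxxz, UV$)
  read x, top U: go to s1, push ε → (s1, zxzzyyxxz, V$)
  ε-move, top V: go to s1, push UY → (s1, zxzzyyxxz, UY$)
  read z, top U: go to s2, push UV → (s2, xzzyyxxz, UVY$)
  read x, top U: go to s1, push ε → (s1, zzyyxxz, VY$)
  ε-move, top V: go to s1, push UY → (s1, zzyyxxz, UYY$)
  read z, top U: go to s2, push UV → (s2, zyyxxz, UVYY$)
  read z, top U: go to s0, push YU → (s0, yyxxz, YUVYY$)
  read y, top Y: go to s1, push VY → (s1, yxxz, VYUVYY$)
  ε-move, top V: go to s1, push UY → (s1, yxxz, UYYUVYY$)
  read y, top U: go to s2, push Y → (s2, xxz, YYYUVYY$)
  ε-move, top Y: go to s1, push VU → (s1, xxz, VUYYUVYY$)
  ε-move, top V: go to s1, push UY → (s1, xxz, UYUYYUVYY$)
  read x, top U: go to s0, push ε → (s0, xz, YUYYUVYY$)
No transition for (s0, x, top Y); M blocks with input xz remaining.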